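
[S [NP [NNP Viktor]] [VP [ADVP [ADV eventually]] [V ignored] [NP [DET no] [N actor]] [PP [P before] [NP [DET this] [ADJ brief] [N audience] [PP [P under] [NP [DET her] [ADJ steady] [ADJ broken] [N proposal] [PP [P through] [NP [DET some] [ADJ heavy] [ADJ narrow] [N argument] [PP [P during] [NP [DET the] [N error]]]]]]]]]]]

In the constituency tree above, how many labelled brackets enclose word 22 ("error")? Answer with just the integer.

11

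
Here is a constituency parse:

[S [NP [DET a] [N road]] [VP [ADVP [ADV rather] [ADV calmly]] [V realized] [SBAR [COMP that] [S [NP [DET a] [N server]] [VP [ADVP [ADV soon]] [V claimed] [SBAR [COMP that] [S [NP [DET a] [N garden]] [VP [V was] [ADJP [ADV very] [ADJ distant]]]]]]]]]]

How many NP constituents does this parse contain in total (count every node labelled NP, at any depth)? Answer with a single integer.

3

Listing each NP by its span: [NP a road]; [NP a server]; [NP a garden] — that makes 3.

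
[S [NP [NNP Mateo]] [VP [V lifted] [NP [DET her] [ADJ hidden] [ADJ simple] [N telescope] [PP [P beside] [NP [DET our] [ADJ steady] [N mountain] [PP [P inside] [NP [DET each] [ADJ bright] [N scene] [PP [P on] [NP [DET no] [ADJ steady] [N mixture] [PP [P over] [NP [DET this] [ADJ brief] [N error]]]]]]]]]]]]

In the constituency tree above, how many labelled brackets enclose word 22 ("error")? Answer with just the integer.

12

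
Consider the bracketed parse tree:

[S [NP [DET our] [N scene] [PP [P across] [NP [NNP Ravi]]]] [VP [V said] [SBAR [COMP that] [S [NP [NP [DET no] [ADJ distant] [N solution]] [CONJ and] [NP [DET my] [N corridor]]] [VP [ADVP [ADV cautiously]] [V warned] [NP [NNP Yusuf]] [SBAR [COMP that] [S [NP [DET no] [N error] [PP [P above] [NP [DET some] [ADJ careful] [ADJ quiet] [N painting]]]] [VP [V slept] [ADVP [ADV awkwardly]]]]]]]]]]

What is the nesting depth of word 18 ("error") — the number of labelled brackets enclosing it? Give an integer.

9

The word sits inside N, which is inside NP, inside S, inside SBAR, inside VP, inside S, inside SBAR, inside VP, inside S — 9 brackets in all.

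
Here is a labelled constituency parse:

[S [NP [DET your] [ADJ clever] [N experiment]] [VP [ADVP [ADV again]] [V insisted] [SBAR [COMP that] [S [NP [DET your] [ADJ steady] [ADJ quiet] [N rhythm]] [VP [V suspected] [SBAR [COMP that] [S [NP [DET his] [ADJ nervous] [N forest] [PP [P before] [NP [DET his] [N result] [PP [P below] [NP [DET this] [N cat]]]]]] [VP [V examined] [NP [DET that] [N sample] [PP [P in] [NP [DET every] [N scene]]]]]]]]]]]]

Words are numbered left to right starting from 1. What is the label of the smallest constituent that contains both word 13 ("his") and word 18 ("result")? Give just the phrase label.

Word 13 lies under S → VP → SBAR → S → VP → SBAR → S → NP → DET; word 18 lies under S → VP → SBAR → S → VP → SBAR → S → NP → PP → NP → N. The lowest shared node is the NP.

NP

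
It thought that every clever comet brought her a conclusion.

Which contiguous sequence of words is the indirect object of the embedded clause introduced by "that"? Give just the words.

The verb of the embedded clause introduced by "that" is "brought"; its indirect object is the NP "her".

her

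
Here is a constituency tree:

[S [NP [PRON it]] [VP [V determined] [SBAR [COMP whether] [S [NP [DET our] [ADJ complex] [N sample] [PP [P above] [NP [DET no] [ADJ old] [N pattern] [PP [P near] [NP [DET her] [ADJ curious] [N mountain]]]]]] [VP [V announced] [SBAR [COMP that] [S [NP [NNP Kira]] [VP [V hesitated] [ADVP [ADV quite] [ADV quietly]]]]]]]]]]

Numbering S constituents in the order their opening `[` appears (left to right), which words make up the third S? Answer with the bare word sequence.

Opening `[S` markers occur at word positions 1, 4, 17; the third of these opens the constituent [S Kira hesitated quite quietly].

Kira hesitated quite quietly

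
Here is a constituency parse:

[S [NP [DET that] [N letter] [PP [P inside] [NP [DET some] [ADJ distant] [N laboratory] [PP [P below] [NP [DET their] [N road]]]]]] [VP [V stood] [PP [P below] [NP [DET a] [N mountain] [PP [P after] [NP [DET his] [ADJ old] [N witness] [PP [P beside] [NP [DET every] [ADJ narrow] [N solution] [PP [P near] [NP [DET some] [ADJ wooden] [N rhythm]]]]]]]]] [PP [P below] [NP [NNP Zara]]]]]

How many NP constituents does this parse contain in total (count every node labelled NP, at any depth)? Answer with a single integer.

8

The NP constituents are: [NP that letter inside some distant laboratory below their road]; [NP some distant laboratory below their road]; [NP their road]; [NP a mountain after his old witness beside every narrow solution near some wooden rhythm]; [NP his old witness beside every narrow solution near some wooden rhythm]; [NP every narrow solution near some wooden rhythm] …. Total: 8.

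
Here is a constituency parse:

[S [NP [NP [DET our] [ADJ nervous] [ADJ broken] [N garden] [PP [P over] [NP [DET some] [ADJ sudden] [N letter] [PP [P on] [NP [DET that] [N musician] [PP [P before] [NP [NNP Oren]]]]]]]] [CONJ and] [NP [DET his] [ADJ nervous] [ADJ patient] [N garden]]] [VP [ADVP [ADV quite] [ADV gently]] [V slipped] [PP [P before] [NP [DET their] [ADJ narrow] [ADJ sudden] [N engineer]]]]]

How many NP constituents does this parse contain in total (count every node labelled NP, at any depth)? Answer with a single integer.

7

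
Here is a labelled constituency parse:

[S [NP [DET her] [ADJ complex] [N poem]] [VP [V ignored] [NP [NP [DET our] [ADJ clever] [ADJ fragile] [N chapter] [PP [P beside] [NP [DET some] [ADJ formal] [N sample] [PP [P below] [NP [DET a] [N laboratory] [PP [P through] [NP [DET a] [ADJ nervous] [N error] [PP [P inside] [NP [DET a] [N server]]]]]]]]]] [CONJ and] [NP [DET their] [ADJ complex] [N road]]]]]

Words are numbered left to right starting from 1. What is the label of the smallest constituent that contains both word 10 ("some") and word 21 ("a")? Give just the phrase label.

NP

Both words fall inside [NP some formal sample below a laboratory through a nervous error inside a server] (words 10–22), and no smaller constituent contains them both. Label: NP.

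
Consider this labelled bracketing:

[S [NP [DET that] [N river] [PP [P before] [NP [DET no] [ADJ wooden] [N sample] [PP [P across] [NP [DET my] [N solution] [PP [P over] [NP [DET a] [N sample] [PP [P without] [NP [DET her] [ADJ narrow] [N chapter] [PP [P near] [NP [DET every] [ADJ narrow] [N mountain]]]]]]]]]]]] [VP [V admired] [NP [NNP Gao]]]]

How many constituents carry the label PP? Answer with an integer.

5

Scanning left to right, an opening `[PP` appears at word positions 3, 7, 10, 13, 17 — 5 in total.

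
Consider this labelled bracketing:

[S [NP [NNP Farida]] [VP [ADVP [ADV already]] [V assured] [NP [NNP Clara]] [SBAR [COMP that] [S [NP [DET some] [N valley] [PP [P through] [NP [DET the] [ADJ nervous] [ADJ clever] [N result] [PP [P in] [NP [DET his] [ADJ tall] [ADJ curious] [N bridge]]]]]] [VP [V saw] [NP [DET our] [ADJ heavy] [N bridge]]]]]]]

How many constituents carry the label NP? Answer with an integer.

6

The NP constituents are: [NP Farida]; [NP Clara]; [NP some valley through the nervous clever result in his tall curious bridge]; [NP the nervous clever result in his tall curious bridge]; [NP his tall curious bridge]; [NP our heavy bridge]. Total: 6.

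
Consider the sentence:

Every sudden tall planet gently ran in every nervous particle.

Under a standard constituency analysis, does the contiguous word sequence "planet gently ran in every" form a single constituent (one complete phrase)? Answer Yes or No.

No

"planet" belongs to the noun phrase "every sudden tall planet" while "every" belongs to the verb phrase "gently ran in every nervous particle"; a span that runs across that boundary is not a single phrase.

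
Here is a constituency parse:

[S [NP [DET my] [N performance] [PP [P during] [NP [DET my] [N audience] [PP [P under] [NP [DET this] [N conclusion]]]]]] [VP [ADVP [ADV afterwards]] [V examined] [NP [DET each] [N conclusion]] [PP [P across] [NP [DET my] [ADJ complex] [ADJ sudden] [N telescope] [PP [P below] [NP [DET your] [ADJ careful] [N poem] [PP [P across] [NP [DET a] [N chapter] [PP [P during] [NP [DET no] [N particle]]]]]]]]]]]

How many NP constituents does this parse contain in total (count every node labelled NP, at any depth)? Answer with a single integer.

Listing each NP by its span: [NP my performance during my audience under this conclusion]; [NP my audience under this conclusion]; [NP this conclusion]; [NP each conclusion]; [NP my complex sudden telescope below your careful poem across a chapter during no particle]; [NP your careful poem across a chapter during no particle] … — that makes 8.

8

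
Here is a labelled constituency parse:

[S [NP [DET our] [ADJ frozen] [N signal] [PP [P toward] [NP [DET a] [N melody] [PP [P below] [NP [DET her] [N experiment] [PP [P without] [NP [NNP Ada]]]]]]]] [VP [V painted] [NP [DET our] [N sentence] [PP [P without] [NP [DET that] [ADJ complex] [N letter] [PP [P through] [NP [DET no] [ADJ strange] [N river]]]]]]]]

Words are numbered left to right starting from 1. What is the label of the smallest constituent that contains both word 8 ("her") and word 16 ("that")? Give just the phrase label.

Both words fall inside [S our frozen signal toward a melody below her experiment without Ada painted our sentence without that complex letter through no strange river] (words 1–22), and no smaller constituent contains them both. Label: S.

S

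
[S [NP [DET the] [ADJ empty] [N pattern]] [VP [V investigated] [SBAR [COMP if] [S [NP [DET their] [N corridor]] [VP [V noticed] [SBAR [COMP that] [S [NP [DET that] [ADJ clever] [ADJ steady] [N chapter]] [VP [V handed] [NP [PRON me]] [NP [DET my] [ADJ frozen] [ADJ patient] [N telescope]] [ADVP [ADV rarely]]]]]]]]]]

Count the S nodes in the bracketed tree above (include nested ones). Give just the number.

Listing each S by its span: [S the empty pattern investigated if their corridor noticed that that clever steady chapter handed me my frozen patient telescope rarely]; [S their corridor noticed that that clever steady chapter handed me my frozen patient telescope rarely]; [S that clever steady chapter handed me my frozen patient telescope rarely] — that makes 3.

3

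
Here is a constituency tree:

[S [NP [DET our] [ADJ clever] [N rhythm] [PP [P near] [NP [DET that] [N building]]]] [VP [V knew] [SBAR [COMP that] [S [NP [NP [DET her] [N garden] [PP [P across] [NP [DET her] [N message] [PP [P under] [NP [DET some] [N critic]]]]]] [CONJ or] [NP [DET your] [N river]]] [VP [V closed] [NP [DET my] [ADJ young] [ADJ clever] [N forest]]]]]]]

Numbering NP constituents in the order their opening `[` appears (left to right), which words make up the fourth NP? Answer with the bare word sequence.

her garden across her message under some critic

In left-to-right order the NP constituents are "our clever rhythm near that building"; "that building"; "her garden across her message under some critic or your river"; "her garden across her message under some critic"; "her message under some critic"; "some critic"; "your river"; "my young clever forest". Number 4 is "her garden across her message under some critic".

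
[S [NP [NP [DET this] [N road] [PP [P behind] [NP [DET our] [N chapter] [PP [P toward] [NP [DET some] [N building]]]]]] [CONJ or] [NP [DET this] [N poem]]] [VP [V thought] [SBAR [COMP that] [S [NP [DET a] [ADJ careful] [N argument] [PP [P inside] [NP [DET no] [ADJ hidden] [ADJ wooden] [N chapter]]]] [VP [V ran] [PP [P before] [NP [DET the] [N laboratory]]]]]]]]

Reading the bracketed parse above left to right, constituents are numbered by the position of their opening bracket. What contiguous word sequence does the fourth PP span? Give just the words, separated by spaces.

before the laboratory

In left-to-right order the PP constituents are "behind our chapter toward some building"; "toward some building"; "inside no hidden wooden chapter"; "before the laboratory". Number 4 is "before the laboratory".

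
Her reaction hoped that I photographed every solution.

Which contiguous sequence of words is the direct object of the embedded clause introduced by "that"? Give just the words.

every solution

"photographed" heads the VP of the embedded clause introduced by "that", and "every solution" is its direct object.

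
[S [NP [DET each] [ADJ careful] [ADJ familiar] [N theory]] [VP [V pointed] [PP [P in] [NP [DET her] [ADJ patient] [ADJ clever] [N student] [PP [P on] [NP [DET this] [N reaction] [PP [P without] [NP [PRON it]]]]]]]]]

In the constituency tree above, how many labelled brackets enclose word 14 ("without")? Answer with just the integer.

8

The word sits inside P, which is inside PP, inside NP, inside PP, inside NP, inside PP, inside VP, inside S — 8 brackets in all.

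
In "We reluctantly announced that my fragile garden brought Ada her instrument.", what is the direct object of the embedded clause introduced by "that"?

Within the embedded clause introduced by "that", the direct object of "brought" is "her instrument".

her instrument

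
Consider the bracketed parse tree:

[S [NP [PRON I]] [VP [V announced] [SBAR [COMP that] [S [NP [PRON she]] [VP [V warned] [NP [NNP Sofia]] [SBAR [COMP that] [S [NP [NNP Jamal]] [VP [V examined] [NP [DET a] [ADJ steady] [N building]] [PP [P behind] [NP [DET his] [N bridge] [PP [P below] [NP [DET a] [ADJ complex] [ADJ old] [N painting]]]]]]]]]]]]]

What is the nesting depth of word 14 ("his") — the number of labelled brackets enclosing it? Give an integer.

The word sits inside DET, which is inside NP, inside PP, inside VP, inside S, inside SBAR, inside VP, inside S, inside SBAR, inside VP, inside S — 11 brackets in all.

11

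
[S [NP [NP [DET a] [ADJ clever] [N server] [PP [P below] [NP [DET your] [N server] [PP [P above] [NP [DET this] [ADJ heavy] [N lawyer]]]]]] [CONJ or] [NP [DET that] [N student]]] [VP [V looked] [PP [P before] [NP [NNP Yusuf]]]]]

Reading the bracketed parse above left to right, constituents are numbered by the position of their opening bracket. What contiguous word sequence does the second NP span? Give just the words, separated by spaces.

a clever server below your server above this heavy lawyer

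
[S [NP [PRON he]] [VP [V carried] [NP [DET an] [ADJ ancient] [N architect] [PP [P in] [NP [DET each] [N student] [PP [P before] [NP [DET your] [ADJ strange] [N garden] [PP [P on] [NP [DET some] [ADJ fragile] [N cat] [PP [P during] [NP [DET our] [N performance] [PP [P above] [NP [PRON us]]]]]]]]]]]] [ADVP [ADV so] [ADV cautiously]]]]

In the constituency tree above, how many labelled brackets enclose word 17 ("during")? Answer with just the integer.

11

The word sits inside P, which is inside PP, inside NP, inside PP, inside NP, inside PP, inside NP, inside PP, inside NP, inside VP, inside S — 11 brackets in all.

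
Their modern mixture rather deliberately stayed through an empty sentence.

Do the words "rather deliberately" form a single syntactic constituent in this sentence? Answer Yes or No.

Yes

These words form the whole adverb phrase headed by "deliberately", so yes — one constituent.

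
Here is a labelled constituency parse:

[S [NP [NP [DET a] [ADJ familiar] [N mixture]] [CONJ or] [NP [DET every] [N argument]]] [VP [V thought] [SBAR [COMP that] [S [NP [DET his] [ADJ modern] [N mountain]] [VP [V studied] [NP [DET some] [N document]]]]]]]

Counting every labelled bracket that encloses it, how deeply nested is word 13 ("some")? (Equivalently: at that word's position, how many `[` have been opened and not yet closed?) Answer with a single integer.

The word sits inside DET, which is inside NP, inside VP, inside S, inside SBAR, inside VP, inside S — 7 brackets in all.

7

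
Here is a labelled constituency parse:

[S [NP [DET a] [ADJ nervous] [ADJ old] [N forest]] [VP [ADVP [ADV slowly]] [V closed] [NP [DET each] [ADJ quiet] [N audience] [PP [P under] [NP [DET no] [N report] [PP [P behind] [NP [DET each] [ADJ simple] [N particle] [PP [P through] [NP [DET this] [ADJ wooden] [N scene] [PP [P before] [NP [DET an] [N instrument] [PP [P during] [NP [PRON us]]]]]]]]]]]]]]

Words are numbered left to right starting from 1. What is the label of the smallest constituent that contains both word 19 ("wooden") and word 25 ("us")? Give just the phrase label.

NP

The smallest bracket enclosing both words is [NP this wooden scene before an instrument during us], so the label is NP.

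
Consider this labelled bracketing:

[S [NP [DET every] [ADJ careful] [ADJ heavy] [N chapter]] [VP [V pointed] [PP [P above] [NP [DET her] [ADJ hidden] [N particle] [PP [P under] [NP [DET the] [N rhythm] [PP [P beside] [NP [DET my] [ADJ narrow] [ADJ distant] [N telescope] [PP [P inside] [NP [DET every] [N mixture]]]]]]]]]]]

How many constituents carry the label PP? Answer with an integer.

4

Listing each PP by its span: [PP above her hidden particle under the rhythm beside my narrow distant telescope inside every mixture]; [PP under the rhythm beside my narrow distant telescope inside every mixture]; [PP beside my narrow distant telescope inside every mixture]; [PP inside every mixture] — that makes 4.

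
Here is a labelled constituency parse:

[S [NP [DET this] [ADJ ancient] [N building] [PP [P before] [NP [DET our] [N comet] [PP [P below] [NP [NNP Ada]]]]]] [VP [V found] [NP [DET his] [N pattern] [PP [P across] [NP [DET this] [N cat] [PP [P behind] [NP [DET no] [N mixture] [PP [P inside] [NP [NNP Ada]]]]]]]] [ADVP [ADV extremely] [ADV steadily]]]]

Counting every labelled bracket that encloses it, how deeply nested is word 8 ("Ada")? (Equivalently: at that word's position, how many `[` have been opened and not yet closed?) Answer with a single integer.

7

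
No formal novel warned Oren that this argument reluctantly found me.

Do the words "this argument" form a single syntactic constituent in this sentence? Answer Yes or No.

The sequence corresponds to a single NP node — the noun phrase "this argument".

Yes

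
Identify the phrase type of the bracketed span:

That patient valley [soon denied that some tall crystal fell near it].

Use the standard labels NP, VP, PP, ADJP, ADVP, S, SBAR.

"denied" is the head of the bracketed span, so the span is a verb phrase: VP.

VP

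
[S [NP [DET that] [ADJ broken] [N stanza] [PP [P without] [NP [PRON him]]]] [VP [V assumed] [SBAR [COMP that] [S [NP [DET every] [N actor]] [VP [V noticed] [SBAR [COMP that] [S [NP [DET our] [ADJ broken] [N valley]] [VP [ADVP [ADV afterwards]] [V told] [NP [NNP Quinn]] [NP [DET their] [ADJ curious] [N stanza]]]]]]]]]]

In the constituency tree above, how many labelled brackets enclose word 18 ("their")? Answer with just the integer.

10

The word sits inside DET, which is inside NP, inside VP, inside S, inside SBAR, inside VP, inside S, inside SBAR, inside VP, inside S — 10 brackets in all.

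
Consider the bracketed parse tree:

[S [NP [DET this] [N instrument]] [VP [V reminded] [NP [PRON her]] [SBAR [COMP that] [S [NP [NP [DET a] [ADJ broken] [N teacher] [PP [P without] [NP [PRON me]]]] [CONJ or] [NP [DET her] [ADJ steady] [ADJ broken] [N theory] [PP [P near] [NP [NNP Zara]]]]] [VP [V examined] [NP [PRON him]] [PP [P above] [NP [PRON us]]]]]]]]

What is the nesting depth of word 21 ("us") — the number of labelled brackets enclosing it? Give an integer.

Counting open brackets not yet closed at "us": [S [VP [SBAR [S [VP [PP [NP [PRON = 8.

8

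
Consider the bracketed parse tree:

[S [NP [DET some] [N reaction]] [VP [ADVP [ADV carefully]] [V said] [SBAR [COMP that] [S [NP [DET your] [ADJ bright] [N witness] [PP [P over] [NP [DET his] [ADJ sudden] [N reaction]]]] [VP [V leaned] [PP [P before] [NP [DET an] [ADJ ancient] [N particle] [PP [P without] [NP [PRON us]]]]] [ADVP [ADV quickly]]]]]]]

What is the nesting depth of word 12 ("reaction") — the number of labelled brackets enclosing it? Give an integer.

Path from the root down to the word: S → VP → SBAR → S → NP → PP → NP → N. That is 8 enclosing brackets.

8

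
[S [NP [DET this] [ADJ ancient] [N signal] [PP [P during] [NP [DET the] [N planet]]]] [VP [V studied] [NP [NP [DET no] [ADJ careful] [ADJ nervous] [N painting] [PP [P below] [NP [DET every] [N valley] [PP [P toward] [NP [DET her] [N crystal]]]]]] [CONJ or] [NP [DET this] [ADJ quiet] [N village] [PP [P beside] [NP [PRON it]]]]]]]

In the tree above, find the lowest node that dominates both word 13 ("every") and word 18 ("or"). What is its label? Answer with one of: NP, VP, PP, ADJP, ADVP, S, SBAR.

NP

Word 13 lies under S → VP → NP → NP → PP → NP → DET; word 18 lies under S → VP → NP → CONJ. The lowest shared node is the NP.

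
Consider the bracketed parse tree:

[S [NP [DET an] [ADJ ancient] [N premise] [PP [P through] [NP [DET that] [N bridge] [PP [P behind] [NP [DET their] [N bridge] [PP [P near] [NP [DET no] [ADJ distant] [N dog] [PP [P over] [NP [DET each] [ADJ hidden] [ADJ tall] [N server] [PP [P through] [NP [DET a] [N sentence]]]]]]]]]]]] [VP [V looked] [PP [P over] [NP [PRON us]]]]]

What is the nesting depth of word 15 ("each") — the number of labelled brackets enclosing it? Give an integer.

11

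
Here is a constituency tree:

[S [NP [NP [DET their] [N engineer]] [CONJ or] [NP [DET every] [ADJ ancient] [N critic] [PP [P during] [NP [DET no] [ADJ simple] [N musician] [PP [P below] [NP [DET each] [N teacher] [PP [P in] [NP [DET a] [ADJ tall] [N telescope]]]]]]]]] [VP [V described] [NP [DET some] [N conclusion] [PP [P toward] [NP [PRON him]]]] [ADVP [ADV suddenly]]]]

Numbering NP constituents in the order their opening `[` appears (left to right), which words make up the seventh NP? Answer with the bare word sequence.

The NP opening brackets appear, in order, over: "their engineer or every ancient critic during no simple musician below each teacher in a tall telescope"; "their engineer"; "every ancient critic during no simple musician below each teacher in a tall telescope"; "no simple musician below each teacher in a tall telescope"; "each teacher in a tall telescope"; "a tall telescope"; "some conclusion toward him"; "him". The seventh one spans "some conclusion toward him".

some conclusion toward him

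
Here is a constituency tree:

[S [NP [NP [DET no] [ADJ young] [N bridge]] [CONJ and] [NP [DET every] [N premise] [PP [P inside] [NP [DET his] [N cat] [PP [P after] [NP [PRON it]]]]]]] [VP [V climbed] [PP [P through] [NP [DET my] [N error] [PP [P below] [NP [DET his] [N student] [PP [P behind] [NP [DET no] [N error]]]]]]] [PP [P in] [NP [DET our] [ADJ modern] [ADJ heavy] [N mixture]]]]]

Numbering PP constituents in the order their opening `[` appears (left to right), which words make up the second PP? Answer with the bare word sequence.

after it

The PP opening brackets appear, in order, over: "inside his cat after it"; "after it"; "through my error below his student behind no error"; "below his student behind no error"; "behind no error"; "in our modern heavy mixture". The second one spans "after it".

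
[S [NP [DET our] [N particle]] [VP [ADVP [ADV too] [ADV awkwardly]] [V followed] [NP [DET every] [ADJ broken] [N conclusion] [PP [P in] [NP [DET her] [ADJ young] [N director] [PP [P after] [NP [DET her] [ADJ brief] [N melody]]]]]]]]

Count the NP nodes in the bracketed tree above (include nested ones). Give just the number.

Listing each NP by its span: [NP our particle]; [NP every broken conclusion in her young director after her brief melody]; [NP her young director after her brief melody]; [NP her brief melody] — that makes 4.

4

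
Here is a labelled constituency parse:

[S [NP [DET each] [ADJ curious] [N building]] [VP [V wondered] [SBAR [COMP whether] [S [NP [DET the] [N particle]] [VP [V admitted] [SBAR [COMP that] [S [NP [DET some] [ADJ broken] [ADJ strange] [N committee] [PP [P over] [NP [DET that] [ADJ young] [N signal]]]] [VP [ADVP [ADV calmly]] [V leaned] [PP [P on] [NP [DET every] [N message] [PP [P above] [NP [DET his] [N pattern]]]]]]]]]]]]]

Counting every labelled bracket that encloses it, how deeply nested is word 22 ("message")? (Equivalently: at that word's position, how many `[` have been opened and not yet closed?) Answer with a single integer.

11

The word sits inside N, which is inside NP, inside PP, inside VP, inside S, inside SBAR, inside VP, inside S, inside SBAR, inside VP, inside S — 11 brackets in all.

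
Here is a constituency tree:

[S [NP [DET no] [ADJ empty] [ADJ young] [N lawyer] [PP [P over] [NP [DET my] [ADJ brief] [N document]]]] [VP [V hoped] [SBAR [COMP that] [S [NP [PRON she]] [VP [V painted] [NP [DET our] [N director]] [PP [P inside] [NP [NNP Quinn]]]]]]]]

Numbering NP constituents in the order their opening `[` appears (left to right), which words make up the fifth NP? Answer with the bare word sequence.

Quinn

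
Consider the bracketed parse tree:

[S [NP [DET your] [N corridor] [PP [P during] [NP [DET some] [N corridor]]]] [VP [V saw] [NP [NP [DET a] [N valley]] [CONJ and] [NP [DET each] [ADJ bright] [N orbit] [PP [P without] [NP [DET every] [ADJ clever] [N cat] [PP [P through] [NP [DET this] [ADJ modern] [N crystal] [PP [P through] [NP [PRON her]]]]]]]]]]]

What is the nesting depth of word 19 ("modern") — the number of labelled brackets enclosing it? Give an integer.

9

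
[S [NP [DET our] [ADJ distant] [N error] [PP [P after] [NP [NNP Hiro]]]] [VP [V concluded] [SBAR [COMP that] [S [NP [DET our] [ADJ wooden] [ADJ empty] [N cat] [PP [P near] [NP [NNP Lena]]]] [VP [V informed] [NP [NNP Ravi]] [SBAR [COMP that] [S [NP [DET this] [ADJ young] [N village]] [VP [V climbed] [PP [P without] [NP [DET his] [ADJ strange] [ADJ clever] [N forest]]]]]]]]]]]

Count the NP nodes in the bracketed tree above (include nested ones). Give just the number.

7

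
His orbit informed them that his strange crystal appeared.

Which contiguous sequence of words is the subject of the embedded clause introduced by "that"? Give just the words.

The subject of the embedded clause introduced by "that" is the NP immediately before the verb "appeared": "his strange crystal".

his strange crystal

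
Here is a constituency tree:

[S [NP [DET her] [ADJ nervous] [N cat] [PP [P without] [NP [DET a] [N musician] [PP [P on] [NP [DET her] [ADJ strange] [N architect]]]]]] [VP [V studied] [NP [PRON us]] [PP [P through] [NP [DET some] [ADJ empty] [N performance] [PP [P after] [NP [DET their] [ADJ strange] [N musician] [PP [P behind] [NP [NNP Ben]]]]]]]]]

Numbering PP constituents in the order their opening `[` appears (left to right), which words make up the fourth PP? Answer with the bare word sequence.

after their strange musician behind Ben

The PP opening brackets appear, in order, over: "without a musician on her strange architect"; "on her strange architect"; "through some empty performance after their strange musician behind Ben"; "after their strange musician behind Ben"; "behind Ben". The fourth one spans "after their strange musician behind Ben".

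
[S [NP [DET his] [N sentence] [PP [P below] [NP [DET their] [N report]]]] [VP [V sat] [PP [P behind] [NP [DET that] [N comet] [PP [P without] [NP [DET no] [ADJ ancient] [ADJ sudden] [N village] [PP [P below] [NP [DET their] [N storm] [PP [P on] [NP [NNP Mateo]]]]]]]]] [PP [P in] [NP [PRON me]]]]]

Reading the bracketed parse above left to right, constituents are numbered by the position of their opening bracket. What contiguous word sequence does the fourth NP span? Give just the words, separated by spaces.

no ancient sudden village below their storm on Mateo

Opening `[NP` markers occur at word positions 1, 4, 8, 11, 16, 19, 21; the fourth of these opens the constituent [NP no ancient sudden village below their storm on Mateo].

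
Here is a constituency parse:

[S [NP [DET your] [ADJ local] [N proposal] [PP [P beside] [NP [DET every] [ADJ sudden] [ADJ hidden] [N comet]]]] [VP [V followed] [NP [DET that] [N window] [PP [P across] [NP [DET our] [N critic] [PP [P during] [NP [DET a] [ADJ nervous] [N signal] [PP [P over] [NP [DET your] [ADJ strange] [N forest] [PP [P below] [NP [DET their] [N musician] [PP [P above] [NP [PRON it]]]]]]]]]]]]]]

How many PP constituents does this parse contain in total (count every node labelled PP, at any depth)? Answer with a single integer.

6

Listing each PP by its span: [PP beside every sudden hidden comet]; [PP across our critic during a nervous signal over your strange forest below their musician above it]; [PP during a nervous signal over your strange forest below their musician above it]; [PP over your strange forest below their musician above it]; [PP below their musician above it]; [PP above it] — that makes 6.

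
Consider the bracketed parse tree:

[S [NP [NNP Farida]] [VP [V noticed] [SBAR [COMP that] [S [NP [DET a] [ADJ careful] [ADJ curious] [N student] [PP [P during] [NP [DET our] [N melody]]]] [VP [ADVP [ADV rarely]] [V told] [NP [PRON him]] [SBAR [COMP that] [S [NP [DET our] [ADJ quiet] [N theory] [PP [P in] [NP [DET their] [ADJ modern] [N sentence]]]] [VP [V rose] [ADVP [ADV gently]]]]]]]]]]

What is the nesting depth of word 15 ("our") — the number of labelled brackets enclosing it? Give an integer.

The word sits inside DET, which is inside NP, inside S, inside SBAR, inside VP, inside S, inside SBAR, inside VP, inside S — 9 brackets in all.

9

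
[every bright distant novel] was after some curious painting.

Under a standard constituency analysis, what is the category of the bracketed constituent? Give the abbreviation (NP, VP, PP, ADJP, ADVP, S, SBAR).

"novel" is the head of the bracketed span, so the span is a noun phrase: NP.

NP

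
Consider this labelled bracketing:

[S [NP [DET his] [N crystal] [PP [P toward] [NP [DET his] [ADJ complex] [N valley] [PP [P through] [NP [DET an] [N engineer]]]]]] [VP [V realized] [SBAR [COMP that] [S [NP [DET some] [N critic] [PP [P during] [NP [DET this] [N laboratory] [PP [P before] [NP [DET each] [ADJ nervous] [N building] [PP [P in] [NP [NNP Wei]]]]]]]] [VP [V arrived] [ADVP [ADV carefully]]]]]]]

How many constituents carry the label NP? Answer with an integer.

7

Listing each NP by its span: [NP his crystal toward his complex valley through an engineer]; [NP his complex valley through an engineer]; [NP an engineer]; [NP some critic during this laboratory before each nervous building in Wei]; [NP this laboratory before each nervous building in Wei]; [NP each nervous building in Wei] … — that makes 7.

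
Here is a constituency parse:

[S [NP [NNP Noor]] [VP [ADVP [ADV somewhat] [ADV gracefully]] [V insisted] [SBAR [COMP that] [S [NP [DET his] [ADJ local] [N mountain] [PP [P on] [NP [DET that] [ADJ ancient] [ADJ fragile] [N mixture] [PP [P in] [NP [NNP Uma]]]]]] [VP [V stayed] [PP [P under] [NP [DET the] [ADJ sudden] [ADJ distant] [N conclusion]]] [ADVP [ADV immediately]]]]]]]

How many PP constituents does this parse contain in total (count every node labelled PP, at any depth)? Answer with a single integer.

3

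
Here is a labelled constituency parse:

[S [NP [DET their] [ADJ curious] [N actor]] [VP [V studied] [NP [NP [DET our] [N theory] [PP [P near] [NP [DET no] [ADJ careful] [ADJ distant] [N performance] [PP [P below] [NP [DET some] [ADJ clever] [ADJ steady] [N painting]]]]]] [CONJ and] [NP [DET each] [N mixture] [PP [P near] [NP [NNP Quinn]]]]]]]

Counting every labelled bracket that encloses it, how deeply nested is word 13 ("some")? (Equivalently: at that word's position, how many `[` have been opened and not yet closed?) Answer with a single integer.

The word sits inside DET, which is inside NP, inside PP, inside NP, inside PP, inside NP, inside NP, inside VP, inside S — 9 brackets in all.

9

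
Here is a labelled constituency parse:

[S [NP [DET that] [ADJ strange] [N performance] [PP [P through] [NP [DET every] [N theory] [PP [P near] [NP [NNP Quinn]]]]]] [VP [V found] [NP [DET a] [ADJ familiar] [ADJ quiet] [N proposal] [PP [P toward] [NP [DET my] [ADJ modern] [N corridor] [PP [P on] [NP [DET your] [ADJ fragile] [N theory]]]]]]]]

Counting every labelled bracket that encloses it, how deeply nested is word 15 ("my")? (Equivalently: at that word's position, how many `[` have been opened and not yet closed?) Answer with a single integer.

6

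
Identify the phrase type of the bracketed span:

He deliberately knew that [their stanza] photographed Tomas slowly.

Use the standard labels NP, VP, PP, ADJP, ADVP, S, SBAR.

NP

The bracketed span "their stanza" is headed by "stanza", making it a noun phrase (NP).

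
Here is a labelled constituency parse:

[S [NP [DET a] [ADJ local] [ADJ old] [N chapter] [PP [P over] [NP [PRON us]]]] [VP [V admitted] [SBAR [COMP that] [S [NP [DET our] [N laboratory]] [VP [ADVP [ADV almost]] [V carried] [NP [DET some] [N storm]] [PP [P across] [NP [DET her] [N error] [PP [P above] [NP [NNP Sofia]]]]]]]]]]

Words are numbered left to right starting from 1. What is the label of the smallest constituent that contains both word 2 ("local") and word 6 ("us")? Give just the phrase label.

NP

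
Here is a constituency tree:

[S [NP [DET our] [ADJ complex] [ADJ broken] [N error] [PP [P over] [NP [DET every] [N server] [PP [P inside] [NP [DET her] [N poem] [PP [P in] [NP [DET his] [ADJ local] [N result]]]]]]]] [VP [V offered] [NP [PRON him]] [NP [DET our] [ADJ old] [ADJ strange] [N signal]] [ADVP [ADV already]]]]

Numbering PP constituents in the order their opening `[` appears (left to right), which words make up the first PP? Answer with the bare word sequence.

over every server inside her poem in his local result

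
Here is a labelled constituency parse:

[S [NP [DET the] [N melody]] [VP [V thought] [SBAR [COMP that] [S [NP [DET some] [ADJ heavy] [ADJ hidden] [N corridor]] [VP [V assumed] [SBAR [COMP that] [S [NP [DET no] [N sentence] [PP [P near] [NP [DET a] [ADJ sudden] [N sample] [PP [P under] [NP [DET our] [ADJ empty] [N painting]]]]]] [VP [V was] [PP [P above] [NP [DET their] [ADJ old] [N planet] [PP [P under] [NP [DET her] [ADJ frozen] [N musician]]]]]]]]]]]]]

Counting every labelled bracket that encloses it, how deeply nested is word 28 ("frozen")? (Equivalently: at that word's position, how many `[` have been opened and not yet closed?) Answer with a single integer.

13

Path from the root down to the word: S → VP → SBAR → S → VP → SBAR → S → VP → PP → NP → PP → NP → ADJ. That is 13 enclosing brackets.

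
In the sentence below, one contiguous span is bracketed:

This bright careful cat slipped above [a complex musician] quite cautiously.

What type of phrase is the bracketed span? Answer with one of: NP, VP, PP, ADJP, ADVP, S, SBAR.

The bracketed span "a complex musician" is headed by "musician", making it a noun phrase (NP).

NP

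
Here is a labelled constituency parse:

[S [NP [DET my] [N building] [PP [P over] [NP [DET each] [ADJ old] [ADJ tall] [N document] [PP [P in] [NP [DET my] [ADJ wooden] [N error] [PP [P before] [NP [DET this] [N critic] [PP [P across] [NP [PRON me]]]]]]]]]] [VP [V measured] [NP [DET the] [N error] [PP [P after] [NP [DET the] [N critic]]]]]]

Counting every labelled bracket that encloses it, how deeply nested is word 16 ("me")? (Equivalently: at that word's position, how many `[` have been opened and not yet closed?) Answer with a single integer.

11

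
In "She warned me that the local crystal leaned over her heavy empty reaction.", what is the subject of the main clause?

she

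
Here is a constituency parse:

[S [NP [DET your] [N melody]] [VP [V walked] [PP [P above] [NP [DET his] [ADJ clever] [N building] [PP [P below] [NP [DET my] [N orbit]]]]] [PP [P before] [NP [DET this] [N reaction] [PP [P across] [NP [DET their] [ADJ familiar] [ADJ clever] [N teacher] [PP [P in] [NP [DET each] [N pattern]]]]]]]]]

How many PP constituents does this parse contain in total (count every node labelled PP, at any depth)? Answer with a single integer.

5

Listing each PP by its span: [PP above his clever building below my orbit]; [PP below my orbit]; [PP before this reaction across their familiar clever teacher in each pattern]; [PP across their familiar clever teacher in each pattern]; [PP in each pattern] — that makes 5.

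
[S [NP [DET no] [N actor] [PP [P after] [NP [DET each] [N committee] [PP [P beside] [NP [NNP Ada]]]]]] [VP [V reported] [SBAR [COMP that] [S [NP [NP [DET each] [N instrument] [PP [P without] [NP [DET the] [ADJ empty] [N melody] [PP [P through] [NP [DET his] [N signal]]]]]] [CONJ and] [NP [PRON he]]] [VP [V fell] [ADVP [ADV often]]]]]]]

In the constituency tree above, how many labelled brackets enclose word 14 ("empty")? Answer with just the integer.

Counting open brackets not yet closed at "empty": [S [VP [SBAR [S [NP [NP [PP [NP [ADJ = 9.

9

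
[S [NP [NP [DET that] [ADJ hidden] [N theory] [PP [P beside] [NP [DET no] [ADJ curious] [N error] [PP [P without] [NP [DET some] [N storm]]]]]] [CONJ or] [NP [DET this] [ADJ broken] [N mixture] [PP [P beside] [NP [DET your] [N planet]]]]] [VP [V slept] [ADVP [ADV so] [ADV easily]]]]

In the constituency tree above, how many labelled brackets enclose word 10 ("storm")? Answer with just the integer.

8

Path from the root down to the word: S → NP → NP → PP → NP → PP → NP → N. That is 8 enclosing brackets.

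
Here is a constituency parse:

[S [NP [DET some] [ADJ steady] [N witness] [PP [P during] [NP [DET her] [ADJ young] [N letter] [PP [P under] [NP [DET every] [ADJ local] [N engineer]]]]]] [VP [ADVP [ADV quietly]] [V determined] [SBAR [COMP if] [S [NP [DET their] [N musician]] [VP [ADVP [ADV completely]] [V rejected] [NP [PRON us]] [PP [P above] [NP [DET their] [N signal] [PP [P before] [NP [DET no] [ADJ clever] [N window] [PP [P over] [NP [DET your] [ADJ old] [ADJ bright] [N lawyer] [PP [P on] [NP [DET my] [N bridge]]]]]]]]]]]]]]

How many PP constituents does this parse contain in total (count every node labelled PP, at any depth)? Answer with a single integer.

6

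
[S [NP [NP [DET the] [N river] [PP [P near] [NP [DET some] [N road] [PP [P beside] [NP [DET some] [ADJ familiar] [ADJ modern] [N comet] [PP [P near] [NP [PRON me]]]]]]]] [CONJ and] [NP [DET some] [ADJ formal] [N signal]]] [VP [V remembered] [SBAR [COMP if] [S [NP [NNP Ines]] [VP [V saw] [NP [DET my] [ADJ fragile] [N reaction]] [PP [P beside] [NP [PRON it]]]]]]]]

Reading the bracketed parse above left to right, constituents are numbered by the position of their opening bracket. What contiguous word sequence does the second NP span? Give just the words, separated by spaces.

In left-to-right order the NP constituents are "the river near some road beside some familiar modern comet near me and some formal signal"; "the river near some road beside some familiar modern comet near me"; "some road beside some familiar modern comet near me"; "some familiar modern comet near me"; "me"; "some formal signal"; "Ines"; "my fragile reaction"; "it". Number 2 is "the river near some road beside some familiar modern comet near me".

the river near some road beside some familiar modern comet near me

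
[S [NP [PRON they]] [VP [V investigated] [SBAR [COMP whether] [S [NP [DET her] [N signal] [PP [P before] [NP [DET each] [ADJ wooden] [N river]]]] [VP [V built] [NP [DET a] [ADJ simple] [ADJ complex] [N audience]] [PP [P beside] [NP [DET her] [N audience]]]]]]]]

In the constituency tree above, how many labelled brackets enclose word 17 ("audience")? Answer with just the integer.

Counting open brackets not yet closed at "audience": [S [VP [SBAR [S [VP [PP [NP [N = 8.

8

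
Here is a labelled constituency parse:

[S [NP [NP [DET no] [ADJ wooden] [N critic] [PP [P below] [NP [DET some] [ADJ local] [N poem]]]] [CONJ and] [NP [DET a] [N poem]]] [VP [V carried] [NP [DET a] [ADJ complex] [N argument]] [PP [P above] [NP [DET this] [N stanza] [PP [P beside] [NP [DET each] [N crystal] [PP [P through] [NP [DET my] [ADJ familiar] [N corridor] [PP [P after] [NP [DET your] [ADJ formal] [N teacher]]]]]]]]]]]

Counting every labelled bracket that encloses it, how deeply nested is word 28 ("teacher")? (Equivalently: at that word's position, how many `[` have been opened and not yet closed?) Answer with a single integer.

11

Path from the root down to the word: S → VP → PP → NP → PP → NP → PP → NP → PP → NP → N. That is 11 enclosing brackets.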